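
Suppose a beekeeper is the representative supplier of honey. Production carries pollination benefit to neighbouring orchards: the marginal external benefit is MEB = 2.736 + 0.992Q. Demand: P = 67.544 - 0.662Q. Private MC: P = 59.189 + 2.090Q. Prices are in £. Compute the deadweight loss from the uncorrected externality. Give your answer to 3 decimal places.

Market equilibrium (private): 59.189 + 2.090Q = 67.544 - 0.662Q → Q_m = 3.0360.
Social marginal cost = private MC − MEB = 56.453 + 1.098Q.
Set SMC = demand: 56.453 + 1.098Q = 67.544 - 0.662Q → Q* = 6.3017.
Between Q* and Q_m the wedge demand − SMC runs linearly from 0 to MEB(Q_m), so the loss is a triangle.
DWL = ½ × 3.2657 × 5.7477 = 9.3851.

DWL = £9.385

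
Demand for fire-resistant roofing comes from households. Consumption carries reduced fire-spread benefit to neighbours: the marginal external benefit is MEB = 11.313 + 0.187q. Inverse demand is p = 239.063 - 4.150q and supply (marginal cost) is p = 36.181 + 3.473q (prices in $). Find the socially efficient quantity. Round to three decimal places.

Social marginal benefit = demand + MEB = 250.376 - 3.963q.
Set SMB = MC: 250.376 - 3.963q = 36.181 + 3.473q → q* = 28.8051.

q* = 28.805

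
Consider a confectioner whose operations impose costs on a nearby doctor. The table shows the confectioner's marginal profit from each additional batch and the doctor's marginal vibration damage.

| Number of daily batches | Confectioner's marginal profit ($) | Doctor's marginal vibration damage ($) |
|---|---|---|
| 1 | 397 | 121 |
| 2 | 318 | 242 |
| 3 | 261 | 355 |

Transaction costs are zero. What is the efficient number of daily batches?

Bargaining reaches the level where marginal profit last exceeds marginal vibration damage.
That holds through level 2 (318 ≥ 242) but not at 3 (261 < 355).

2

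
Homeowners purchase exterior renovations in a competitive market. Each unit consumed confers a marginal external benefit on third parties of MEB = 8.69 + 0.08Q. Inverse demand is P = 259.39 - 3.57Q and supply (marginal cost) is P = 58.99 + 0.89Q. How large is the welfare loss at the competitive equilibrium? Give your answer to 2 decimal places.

Market equilibrium (private): 58.99 + 0.89Q = 259.39 - 3.57Q → Q_m = 44.9327.
Social marginal benefit = demand + MEB = 268.08 - 3.49Q.
Set SMB = MC: 268.08 - 3.49Q = 58.99 + 0.89Q → Q* = 47.7374.
Height of the DWL triangle at Q_m is SMB(Q_m) − MC(Q_m) = MEB(Q_m) = 12.2846.
DWL = ½ × 2.8047 × 12.2846 = 17.2273.

DWL = 17.23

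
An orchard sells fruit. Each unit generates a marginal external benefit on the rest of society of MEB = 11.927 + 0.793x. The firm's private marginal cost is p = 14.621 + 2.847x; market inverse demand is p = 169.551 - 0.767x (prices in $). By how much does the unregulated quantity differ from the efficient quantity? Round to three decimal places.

Market equilibrium (private): 14.621 + 2.847x = 169.551 - 0.767x → x_m = 42.8694.
Social marginal cost = private MC − MEB = 2.694 + 2.054x.
Set SMC = demand: 2.694 + 2.054x = 169.551 - 0.767x → x* = 59.1482.
Gap = |42.8694 − 59.1482| = 16.2788.

16.279 units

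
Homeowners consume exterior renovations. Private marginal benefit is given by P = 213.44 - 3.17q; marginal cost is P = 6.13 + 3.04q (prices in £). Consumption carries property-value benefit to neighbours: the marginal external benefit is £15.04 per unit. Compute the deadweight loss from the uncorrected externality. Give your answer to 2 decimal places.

DWL = £18.21

Market equilibrium (private): 6.13 + 3.04q = 213.44 - 3.17q → q_m = 33.3833.
Social marginal benefit = demand + MEB = 228.48 - 3.17q.
Set SMB = MC: 228.48 - 3.17q = 6.13 + 3.04q → q* = 35.8052.
Height of the DWL triangle at q_m is SMB(q_m) − MC(q_m) = MEB(q_m) = 15.0400.
DWL = ½ × 2.4219 × 15.0400 = 18.2127.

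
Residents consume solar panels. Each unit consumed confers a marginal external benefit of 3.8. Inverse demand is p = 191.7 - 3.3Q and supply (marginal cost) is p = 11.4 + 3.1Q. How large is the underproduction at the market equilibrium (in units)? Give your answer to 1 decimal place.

0.6 units

Market equilibrium (private): 11.4 + 3.1Q = 191.7 - 3.3Q → Q_m = 28.1719.
Social marginal benefit = demand + MEB = 195.5 - 3.3Q.
Set SMB = MC: 195.5 - 3.3Q = 11.4 + 3.1Q → Q* = 28.7656.
Gap = |28.1719 − 28.7656| = 0.5937.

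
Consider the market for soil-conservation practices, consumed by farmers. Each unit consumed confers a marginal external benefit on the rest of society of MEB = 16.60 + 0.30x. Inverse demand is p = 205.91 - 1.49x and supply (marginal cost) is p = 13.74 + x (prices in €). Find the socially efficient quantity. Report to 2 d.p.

x* = 95.33

Social marginal benefit = demand + MEB = 222.51 - 1.19x.
Set SMB = MC: 222.51 - 1.19x = 13.74 + x → x* = 95.3288.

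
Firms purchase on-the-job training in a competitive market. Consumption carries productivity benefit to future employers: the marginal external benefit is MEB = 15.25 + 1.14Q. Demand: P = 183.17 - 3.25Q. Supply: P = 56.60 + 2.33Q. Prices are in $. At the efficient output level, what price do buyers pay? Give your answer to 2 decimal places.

P = $79.36

Social marginal benefit = demand + MEB = 198.42 - 2.11Q.
Set SMB = MC: 198.42 - 2.11Q = 56.60 + 2.33Q → Q* = 31.9414.
Consumer price on the demand curve at Q*: 183.17 − 3.25×31.9414 = 79.3605.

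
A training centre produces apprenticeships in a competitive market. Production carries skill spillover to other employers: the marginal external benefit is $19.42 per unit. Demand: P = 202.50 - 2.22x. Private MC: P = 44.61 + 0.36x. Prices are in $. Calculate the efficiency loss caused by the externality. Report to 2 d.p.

DWL = $73.09

Market equilibrium (private): 44.61 + 0.36x = 202.50 - 2.22x → x_m = 61.1977.
Social marginal cost = private MC − MEB = 25.19 + 0.36x.
Set SMC = demand: 25.19 + 0.36x = 202.50 - 2.22x → x* = 68.7248.
Between x* and x_m the wedge demand − SMC runs linearly from 0 to MEB(x_m), so the loss is a triangle.
DWL = ½ × 7.5271 × 19.4200 = 73.0881.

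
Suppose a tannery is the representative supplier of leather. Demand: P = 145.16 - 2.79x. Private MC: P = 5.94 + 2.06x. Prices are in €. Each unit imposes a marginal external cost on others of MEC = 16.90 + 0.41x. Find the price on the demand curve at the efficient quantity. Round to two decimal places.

Social marginal cost = private MC + MEC = 22.84 + 2.47x.
Set SMC = demand: 22.84 + 2.47x = 145.16 - 2.79x → x* = 23.2548.
Consumer price on the demand curve at x*: 145.16 − 2.79×23.2548 = 80.2791.

P = €80.28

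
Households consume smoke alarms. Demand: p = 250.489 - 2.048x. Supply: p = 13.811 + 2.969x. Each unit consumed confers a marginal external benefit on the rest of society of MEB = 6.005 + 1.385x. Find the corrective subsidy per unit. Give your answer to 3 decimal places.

Social marginal benefit = demand + MEB = 256.494 - 0.663x.
Set SMB = MC: 256.494 - 0.663x = 13.811 + 2.969x → x* = 66.8180.
The Pigouvian subsidy equals MEB at x*: 6.005 + 1.385×66.8180 = 98.5479.

subsidy = 98.548 per unit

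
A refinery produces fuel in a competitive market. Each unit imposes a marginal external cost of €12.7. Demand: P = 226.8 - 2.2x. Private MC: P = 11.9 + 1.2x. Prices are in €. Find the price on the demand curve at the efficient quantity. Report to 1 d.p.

P = €96.0

Social marginal cost = private MC + MEC = 24.6 + 1.2x.
Set SMC = demand: 24.6 + 1.2x = 226.8 - 2.2x → x* = 59.4706.
Consumer price on the demand curve at x*: 226.8 − 2.2×59.4706 = 95.9647.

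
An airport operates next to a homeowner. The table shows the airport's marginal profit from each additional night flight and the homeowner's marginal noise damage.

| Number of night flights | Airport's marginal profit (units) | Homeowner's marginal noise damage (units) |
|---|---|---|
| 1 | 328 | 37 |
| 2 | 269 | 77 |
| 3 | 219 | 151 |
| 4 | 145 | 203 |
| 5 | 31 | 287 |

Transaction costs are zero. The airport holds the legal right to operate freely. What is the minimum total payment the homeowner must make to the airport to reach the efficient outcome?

176

Left alone the airport would choose level 5 (marginal profit stays positive).
Efficient level: k* = 3 (marginal profit ≥ marginal noise damage through 3).
The homeowner must at least cover the airport's forgone profit from cutting 5→3: 145 + 31 = 176.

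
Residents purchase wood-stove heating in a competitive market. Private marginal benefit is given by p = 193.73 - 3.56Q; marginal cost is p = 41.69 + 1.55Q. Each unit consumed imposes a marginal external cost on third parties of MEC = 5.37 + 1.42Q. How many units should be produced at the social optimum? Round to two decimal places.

Social marginal benefit = demand − MEC = 188.36 - 4.98Q.
Set SMB = MC: 188.36 - 4.98Q = 41.69 + 1.55Q → Q* = 22.4609.

Q* = 22.46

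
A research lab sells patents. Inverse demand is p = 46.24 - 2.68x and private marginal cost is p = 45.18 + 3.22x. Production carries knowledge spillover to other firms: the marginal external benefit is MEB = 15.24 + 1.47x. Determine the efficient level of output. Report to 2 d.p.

Social marginal cost = private MC − MEB = 29.94 + 1.75x.
Set SMC = demand: 29.94 + 1.75x = 46.24 - 2.68x → x* = 3.6795.

x* = 3.68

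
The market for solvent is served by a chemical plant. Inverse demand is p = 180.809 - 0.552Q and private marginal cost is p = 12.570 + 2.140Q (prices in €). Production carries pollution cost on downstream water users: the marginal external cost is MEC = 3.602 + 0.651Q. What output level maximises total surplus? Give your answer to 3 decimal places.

Social marginal cost = private MC + MEC = 16.172 + 2.791Q.
Set SMC = demand: 16.172 + 2.791Q = 180.809 - 0.552Q → Q* = 49.2483.

Q* = 49.248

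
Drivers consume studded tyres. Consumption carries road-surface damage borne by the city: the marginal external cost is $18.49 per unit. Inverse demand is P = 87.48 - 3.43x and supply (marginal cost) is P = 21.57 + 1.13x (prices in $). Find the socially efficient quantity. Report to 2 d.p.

x* = 10.40

Social marginal benefit = demand − MEC = 68.99 - 3.43x.
Set SMB = MC: 68.99 - 3.43x = 21.57 + 1.13x → x* = 10.3991.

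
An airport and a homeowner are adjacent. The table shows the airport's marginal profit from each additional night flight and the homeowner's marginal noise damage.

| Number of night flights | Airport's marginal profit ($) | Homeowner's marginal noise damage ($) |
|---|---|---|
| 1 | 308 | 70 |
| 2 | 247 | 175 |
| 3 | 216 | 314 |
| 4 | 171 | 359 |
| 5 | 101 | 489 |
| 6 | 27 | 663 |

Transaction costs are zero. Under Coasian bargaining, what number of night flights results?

Bargaining reaches the level where marginal profit last exceeds marginal noise damage.
That holds through level 2 (247 ≥ 175) but not at 3 (216 < 314).

2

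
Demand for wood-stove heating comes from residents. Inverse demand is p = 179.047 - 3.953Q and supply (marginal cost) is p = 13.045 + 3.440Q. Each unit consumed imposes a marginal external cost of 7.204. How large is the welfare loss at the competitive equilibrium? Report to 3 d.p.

DWL = 3.510

Market equilibrium (private): 13.045 + 3.440Q = 179.047 - 3.953Q → Q_m = 22.4539.
Social marginal benefit = demand − MEC = 171.843 - 3.953Q.
Set SMB = MC: 171.843 - 3.953Q = 13.045 + 3.440Q → Q* = 21.4795.
The welfare-loss triangle has base |Q_m − Q*| and height MEC(Q_m) (the vertical gap between SMB and MC is zero at Q* and MEC at Q_m).
DWL = ½ × 0.9744 × 7.2040 = 3.5098.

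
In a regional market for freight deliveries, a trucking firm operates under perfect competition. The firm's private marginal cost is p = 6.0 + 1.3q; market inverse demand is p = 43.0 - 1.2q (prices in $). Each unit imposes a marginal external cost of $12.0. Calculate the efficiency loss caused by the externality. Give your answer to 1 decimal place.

Market equilibrium (private): 6.0 + 1.3q = 43.0 - 1.2q → q_m = 14.8000.
Social marginal cost = private MC + MEC = 18.0 + 1.3q.
Set SMC = demand: 18.0 + 1.3q = 43.0 - 1.2q → q* = 10.0000.
The welfare-loss triangle has base |q_m − q*| and height MEC(q_m) (the vertical gap between SMC and demand is zero at q* and MEC at q_m).
DWL = ½ × 4.8000 × 12.0000 = 28.8000.

DWL = $28.8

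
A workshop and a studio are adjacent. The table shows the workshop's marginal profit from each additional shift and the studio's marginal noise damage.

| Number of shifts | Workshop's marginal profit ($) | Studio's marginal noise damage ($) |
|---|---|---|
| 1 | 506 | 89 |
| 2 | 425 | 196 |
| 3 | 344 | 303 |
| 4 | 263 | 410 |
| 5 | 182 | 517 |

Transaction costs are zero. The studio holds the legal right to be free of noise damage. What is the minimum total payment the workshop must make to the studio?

$588

Efficient level: marginal profit ≥ marginal noise damage through level 3, so k* = 3.
With the studio holding the right, the workshop must at least compensate total damage at k*: 89 + 196 + 303 = 588.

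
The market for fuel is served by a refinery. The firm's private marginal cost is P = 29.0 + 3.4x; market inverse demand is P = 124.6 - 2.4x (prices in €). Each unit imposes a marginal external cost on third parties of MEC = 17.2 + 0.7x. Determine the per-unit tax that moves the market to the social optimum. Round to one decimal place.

Social marginal cost = private MC + MEC = 46.2 + 4.1x.
Set SMC = demand: 46.2 + 4.1x = 124.6 - 2.4x → x* = 12.0615.
The Pigouvian tax equals MEC at x*: 17.2 + 0.7×12.0615 = 25.6431.

tax = €25.6 per unit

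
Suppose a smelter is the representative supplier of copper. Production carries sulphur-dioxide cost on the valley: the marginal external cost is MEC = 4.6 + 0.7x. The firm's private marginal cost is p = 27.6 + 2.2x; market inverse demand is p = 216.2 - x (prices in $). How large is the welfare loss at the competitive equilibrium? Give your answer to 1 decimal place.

DWL = $269.6

Market equilibrium (private): 27.6 + 2.2x = 216.2 - x → x_m = 58.9375.
Social marginal cost = private MC + MEC = 32.2 + 2.9x.
Set SMC = demand: 32.2 + 2.9x = 216.2 - x → x* = 47.1795.
Height of the DWL triangle at x_m is SMC(x_m) − demand(x_m) = MEC(x_m) = 45.8563.
DWL = ½ × 11.7580 × 45.8563 = 269.5892.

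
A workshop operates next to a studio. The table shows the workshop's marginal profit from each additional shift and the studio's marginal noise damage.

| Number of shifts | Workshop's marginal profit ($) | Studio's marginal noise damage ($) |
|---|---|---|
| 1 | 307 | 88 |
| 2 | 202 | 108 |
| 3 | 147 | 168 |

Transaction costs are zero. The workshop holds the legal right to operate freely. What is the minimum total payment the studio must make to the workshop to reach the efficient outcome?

$147

Left alone the workshop would choose level 3 (marginal profit stays positive).
Efficient level: k* = 2 (marginal profit ≥ marginal noise damage through 2).
The studio must at least cover the workshop's forgone profit from cutting 3→2: 147 = 147.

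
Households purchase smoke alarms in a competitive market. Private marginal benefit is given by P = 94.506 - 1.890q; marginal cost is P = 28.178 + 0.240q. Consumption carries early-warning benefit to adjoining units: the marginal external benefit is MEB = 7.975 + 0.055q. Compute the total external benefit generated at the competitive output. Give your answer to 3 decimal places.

Market equilibrium (private): 28.178 + 0.240q = 94.506 - 1.890q → q_m = 31.1399.
Total external benefit = ∫₀^{q_m} (7.975 + 0.055q) dq = 7.975×31.1399 + ½×0.055×31.1399² = 275.0073.

275.007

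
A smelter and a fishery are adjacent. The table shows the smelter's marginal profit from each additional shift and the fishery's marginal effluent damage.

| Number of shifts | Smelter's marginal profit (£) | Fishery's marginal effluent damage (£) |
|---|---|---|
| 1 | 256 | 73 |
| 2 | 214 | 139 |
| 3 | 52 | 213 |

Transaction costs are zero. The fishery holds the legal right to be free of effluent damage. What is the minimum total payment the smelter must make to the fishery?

Efficient level: marginal profit ≥ marginal effluent damage through level 2, so k* = 2.
With the fishery holding the right, the smelter must at least compensate total damage at k*: 73 + 139 = 212.

£212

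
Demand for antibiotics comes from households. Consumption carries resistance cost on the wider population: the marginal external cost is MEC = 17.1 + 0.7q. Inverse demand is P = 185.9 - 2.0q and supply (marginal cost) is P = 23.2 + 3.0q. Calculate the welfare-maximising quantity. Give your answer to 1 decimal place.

Social marginal benefit = demand − MEC = 168.8 - 2.7q.
Set SMB = MC: 168.8 - 2.7q = 23.2 + 3.0q → q* = 25.5439.

q* = 25.5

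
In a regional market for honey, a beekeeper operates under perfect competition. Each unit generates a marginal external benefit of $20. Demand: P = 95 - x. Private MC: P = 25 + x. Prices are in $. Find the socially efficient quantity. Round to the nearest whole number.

Social marginal cost = private MC − MEB = 5 + x.
Set SMC = demand: 5 + x = 95 - x → x* = 45.0000.

x* = 45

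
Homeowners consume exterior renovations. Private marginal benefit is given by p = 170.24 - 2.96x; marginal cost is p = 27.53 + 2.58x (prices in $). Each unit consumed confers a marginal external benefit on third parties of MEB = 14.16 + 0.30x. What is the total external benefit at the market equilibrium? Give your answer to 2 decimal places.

$464.30

Market equilibrium (private): 27.53 + 2.58x = 170.24 - 2.96x → x_m = 25.7599.
Total external benefit = ∫₀^{x_m} (14.16 + 0.30x) dx = 14.16×25.7599 + ½×0.30×25.7599² = 464.2961.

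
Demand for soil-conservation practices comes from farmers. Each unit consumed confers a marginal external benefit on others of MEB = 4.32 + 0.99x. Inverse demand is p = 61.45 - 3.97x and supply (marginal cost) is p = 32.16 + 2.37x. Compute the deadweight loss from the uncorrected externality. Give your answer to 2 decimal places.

Market equilibrium (private): 32.16 + 2.37x = 61.45 - 3.97x → x_m = 4.6199.
Social marginal benefit = demand + MEB = 65.77 - 2.98x.
Set SMB = MC: 65.77 - 2.98x = 32.16 + 2.37x → x* = 6.2822.
The loss is the area between SMB and MC from x* to x_m; with linear curves that's a triangle of height MEB(x_m).
DWL = ½ × 1.6623 × 8.8937 = 7.3920.

DWL = 7.39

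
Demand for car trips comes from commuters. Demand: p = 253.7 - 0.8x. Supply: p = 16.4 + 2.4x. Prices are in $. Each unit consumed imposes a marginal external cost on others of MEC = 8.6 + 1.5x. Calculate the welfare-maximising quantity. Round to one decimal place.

x* = 48.7

Social marginal benefit = demand − MEC = 245.1 - 2.3x.
Set SMB = MC: 245.1 - 2.3x = 16.4 + 2.4x → x* = 48.6596.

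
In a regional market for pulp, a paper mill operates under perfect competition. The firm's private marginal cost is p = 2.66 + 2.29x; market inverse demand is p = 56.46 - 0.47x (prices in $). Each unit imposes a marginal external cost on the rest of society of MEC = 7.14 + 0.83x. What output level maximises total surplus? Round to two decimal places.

x* = 13.00

Social marginal cost = private MC + MEC = 9.80 + 3.12x.
Set SMC = demand: 9.80 + 3.12x = 56.46 - 0.47x → x* = 12.9972.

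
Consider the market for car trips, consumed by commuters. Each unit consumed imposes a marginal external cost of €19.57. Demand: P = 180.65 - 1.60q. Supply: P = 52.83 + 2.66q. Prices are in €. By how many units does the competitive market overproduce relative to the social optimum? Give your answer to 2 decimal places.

Market equilibrium (private): 52.83 + 2.66q = 180.65 - 1.60q → q_m = 30.0047.
Social marginal benefit = demand − MEC = 161.08 - 1.60q.
Set SMB = MC: 161.08 - 1.60q = 52.83 + 2.66q → q* = 25.4108.
Gap = |30.0047 − 25.4108| = 4.5939.

4.59 units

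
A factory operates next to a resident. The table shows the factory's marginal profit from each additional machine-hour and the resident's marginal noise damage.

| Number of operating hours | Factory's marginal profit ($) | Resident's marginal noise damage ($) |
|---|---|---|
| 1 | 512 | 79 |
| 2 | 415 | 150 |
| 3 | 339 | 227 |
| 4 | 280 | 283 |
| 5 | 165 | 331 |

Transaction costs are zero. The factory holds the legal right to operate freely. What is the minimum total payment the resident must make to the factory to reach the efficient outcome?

Left alone the factory would choose level 5 (marginal profit stays positive).
Efficient level: k* = 3 (marginal profit ≥ marginal noise damage through 3).
The resident must at least cover the factory's forgone profit from cutting 5→3: 280 + 165 = 445.

$445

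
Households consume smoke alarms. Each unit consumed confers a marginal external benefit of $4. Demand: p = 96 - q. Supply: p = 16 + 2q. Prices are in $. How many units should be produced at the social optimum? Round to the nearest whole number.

Social marginal benefit = demand + MEB = 100 - q.
Set SMB = MC: 100 - q = 16 + 2q → q* = 28.0000.

q* = 28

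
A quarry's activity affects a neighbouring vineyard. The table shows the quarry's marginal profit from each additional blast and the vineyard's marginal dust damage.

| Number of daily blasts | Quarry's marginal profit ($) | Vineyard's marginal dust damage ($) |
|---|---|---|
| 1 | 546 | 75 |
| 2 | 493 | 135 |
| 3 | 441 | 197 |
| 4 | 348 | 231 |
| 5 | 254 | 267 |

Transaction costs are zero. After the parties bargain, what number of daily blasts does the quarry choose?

Bargaining reaches the level where marginal profit last exceeds marginal dust damage.
That holds through level 4 (348 ≥ 231) but not at 5 (254 < 267).

4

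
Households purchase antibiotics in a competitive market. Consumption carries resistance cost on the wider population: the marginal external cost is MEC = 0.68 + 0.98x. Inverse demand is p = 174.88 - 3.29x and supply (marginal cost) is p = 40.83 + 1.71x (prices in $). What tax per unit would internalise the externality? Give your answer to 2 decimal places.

Social marginal benefit = demand − MEC = 174.20 - 4.27x.
Set SMB = MC: 174.20 - 4.27x = 40.83 + 1.71x → x* = 22.3027.
The Pigouvian tax equals MEC at x*: 0.68 + 0.98×22.3027 = 22.5366.

tax = $22.54 per unit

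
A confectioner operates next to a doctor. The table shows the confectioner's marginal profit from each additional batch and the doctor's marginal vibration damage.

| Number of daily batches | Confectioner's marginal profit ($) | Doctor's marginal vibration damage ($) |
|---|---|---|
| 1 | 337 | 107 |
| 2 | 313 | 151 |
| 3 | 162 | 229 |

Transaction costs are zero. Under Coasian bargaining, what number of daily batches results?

Bargaining reaches the level where marginal profit last exceeds marginal vibration damage.
That holds through level 2 (313 ≥ 151) but not at 3 (162 < 229).

2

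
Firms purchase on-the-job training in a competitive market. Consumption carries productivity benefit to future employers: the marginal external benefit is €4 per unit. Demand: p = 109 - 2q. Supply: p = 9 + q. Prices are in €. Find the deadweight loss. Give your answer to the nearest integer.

DWL = €3

Market equilibrium (private): 9 + q = 109 - 2q → q_m = 33.3333.
Social marginal benefit = demand + MEB = 113 - 2q.
Set SMB = MC: 113 - 2q = 9 + q → q* = 34.6667.
The loss is the area between SMB and MC from q* to q_m; with linear curves that's a triangle of height MEB(q_m).
DWL = ½ × 1.3334 × 4.0000 = 2.6668.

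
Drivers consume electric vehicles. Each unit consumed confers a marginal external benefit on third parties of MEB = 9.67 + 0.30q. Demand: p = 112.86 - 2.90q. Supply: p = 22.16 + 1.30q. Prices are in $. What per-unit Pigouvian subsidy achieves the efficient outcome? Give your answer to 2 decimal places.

subsidy = $17.39 per unit

Social marginal benefit = demand + MEB = 122.53 - 2.60q.
Set SMB = MC: 122.53 - 2.60q = 22.16 + 1.30q → q* = 25.7359.
The Pigouvian subsidy equals MEB at q*: 9.67 + 0.30×25.7359 = 17.3908.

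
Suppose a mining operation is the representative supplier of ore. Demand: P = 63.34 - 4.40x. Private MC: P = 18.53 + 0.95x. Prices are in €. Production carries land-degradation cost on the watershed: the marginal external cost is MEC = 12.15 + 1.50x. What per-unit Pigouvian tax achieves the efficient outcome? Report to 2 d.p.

tax = €19.30 per unit

Social marginal cost = private MC + MEC = 30.68 + 2.45x.
Set SMC = demand: 30.68 + 2.45x = 63.34 - 4.40x → x* = 4.7679.
The Pigouvian tax equals MEC at x*: 12.15 + 1.50×4.7679 = 19.3019.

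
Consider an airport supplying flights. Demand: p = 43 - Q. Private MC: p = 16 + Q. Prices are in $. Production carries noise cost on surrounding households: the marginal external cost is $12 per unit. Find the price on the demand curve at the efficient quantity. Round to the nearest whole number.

P = $36

Social marginal cost = private MC + MEC = 28 + Q.
Set SMC = demand: 28 + Q = 43 - Q → Q* = 7.5000.
Consumer price on the demand curve at Q*: 43 − 1×7.5000 = 35.5000.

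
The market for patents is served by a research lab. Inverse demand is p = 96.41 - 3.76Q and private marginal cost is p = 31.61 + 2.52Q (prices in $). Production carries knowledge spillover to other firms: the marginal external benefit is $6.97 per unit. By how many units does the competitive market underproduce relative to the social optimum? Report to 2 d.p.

1.11 units

Market equilibrium (private): 31.61 + 2.52Q = 96.41 - 3.76Q → Q_m = 10.3185.
Social marginal cost = private MC − MEB = 24.64 + 2.52Q.
Set SMC = demand: 24.64 + 2.52Q = 96.41 - 3.76Q → Q* = 11.4283.
Gap = |10.3185 − 11.4283| = 1.1098.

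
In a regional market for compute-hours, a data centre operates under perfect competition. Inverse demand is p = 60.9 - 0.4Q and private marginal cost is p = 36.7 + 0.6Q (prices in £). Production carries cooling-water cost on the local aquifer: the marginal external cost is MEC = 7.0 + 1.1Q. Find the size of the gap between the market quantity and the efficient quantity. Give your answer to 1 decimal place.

16.0 units

Market equilibrium (private): 36.7 + 0.6Q = 60.9 - 0.4Q → Q_m = 24.2000.
Social marginal cost = private MC + MEC = 43.7 + 1.7Q.
Set SMC = demand: 43.7 + 1.7Q = 60.9 - 0.4Q → Q* = 8.1905.
Gap = |24.2000 − 8.1905| = 16.0095.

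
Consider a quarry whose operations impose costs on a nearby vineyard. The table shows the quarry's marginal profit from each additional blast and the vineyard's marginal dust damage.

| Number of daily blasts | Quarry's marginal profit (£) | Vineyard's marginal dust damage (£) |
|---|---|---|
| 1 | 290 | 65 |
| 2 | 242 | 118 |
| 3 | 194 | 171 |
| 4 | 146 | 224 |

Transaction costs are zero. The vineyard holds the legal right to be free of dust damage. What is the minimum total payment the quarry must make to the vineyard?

£354

Efficient level: marginal profit ≥ marginal dust damage through level 3, so k* = 3.
With the vineyard holding the right, the quarry must at least compensate total damage at k*: 65 + 118 + 171 = 354.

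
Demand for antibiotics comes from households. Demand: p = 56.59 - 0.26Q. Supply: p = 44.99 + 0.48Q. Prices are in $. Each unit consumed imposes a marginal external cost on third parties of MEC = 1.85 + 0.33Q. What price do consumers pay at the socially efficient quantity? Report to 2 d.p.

Social marginal benefit = demand − MEC = 54.74 - 0.59Q.
Set SMB = MC: 54.74 - 0.59Q = 44.99 + 0.48Q → Q* = 9.1121.
Consumer price on the demand curve at Q*: 56.59 − 0.26×9.1121 = 54.2209.

P = $54.22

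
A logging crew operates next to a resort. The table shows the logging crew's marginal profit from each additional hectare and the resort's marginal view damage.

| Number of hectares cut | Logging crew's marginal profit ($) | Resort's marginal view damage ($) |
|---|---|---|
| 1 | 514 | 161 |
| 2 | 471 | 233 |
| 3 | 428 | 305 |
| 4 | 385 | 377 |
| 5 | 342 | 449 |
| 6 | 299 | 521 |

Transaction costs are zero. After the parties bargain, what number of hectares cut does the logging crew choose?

Bargaining reaches the level where marginal profit last exceeds marginal view damage.
That holds through level 4 (385 ≥ 377) but not at 5 (342 < 449).

4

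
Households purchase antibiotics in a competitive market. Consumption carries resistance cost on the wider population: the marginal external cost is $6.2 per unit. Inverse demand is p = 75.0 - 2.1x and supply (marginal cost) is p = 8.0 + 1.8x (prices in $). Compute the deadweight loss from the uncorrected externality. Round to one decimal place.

DWL = $4.9

Market equilibrium (private): 8.0 + 1.8x = 75.0 - 2.1x → x_m = 17.1795.
Social marginal benefit = demand − MEC = 68.8 - 2.1x.
Set SMB = MC: 68.8 - 2.1x = 8.0 + 1.8x → x* = 15.5897.
Between x* and x_m the wedge MC − SMB runs linearly from 0 to MEC(x_m), so the loss is a triangle.
DWL = ½ × 1.5898 × 6.2000 = 4.9284.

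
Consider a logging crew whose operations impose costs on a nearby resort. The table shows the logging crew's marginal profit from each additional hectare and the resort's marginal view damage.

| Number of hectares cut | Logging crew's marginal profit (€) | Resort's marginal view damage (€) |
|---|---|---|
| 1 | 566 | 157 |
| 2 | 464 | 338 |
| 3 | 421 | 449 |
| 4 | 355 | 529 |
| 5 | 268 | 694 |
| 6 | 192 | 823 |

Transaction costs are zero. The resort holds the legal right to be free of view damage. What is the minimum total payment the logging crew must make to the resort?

Efficient level: marginal profit ≥ marginal view damage through level 2, so k* = 2.
With the resort holding the right, the logging crew must at least compensate total damage at k*: 157 + 338 = 495.

€495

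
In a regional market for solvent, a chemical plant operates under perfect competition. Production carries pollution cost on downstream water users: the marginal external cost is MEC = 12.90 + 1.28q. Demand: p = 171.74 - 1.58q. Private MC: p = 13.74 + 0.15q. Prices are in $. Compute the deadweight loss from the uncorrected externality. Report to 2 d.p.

Market equilibrium (private): 13.74 + 0.15q = 171.74 - 1.58q → q_m = 91.3295.
Social marginal cost = private MC + MEC = 26.64 + 1.43q.
Set SMC = demand: 26.64 + 1.43q = 171.74 - 1.58q → q* = 48.2060.
Height of the DWL triangle at q_m is SMC(q_m) − demand(q_m) = MEC(q_m) = 129.8017.
DWL = ½ × 43.1235 × 129.8017 = 2798.7518.

DWL = $2798.75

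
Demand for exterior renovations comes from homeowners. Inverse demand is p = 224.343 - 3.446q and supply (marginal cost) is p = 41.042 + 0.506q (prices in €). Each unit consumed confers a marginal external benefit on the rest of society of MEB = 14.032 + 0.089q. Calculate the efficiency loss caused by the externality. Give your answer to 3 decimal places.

Market equilibrium (private): 41.042 + 0.506q = 224.343 - 3.446q → q_m = 46.3818.
Social marginal benefit = demand + MEB = 238.375 - 3.357q.
Set SMB = MC: 238.375 - 3.357q = 41.042 + 0.506q → q* = 51.0828.
Between q* and q_m the wedge SMB − MC runs linearly from 0 to MEB(q_m), so the loss is a triangle.
DWL = ½ × 4.7010 × 18.1600 = 42.6851.

DWL = €42.685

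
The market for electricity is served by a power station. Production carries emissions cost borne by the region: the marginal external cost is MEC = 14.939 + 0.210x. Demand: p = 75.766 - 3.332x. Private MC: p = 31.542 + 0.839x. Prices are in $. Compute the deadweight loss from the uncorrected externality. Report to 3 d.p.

DWL = $33.629

Market equilibrium (private): 31.542 + 0.839x = 75.766 - 3.332x → x_m = 10.6027.
Social marginal cost = private MC + MEC = 46.481 + 1.049x.
Set SMC = demand: 46.481 + 1.049x = 75.766 - 3.332x → x* = 6.6845.
Between x* and x_m the wedge SMC − demand runs linearly from 0 to MEC(x_m), so the loss is a triangle.
DWL = ½ × 3.9182 × 17.1656 = 33.6291.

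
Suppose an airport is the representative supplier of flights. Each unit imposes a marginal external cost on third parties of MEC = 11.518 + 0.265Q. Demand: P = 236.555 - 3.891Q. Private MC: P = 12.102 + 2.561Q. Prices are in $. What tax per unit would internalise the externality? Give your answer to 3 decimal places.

Social marginal cost = private MC + MEC = 23.620 + 2.826Q.
Set SMC = demand: 23.620 + 2.826Q = 236.555 - 3.891Q → Q* = 31.7009.
The Pigouvian tax equals MEC at Q*: 11.518 + 0.265×31.7009 = 19.9187.

tax = $19.919 per unit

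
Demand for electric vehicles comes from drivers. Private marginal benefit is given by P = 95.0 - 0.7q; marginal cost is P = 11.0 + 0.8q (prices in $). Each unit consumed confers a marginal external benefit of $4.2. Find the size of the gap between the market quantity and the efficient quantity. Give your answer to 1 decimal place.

Market equilibrium (private): 11.0 + 0.8q = 95.0 - 0.7q → q_m = 56.0000.
Social marginal benefit = demand + MEB = 99.2 - 0.7q.
Set SMB = MC: 99.2 - 0.7q = 11.0 + 0.8q → q* = 58.8000.
Gap = |56.0000 − 58.8000| = 2.8000.

2.8 units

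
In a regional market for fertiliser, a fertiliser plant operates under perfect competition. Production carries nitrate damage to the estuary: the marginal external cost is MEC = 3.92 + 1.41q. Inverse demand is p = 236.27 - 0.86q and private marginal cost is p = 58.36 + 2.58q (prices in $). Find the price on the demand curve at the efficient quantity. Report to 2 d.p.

Social marginal cost = private MC + MEC = 62.28 + 3.99q.
Set SMC = demand: 62.28 + 3.99q = 236.27 - 0.86q → q* = 35.8742.
Consumer price on the demand curve at q*: 236.27 − 0.86×35.8742 = 205.4182.

P = $205.42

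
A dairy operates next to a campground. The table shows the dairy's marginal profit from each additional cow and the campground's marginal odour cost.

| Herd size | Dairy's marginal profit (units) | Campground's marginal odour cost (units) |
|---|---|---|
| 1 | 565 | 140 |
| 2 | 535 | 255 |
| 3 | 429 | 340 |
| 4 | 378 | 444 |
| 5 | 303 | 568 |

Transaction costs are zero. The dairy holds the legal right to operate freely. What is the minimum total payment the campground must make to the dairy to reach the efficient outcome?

681

Left alone the dairy would choose level 5 (marginal profit stays positive).
Efficient level: k* = 3 (marginal profit ≥ marginal odour cost through 3).
The campground must at least cover the dairy's forgone profit from cutting 5→3: 378 + 303 = 681.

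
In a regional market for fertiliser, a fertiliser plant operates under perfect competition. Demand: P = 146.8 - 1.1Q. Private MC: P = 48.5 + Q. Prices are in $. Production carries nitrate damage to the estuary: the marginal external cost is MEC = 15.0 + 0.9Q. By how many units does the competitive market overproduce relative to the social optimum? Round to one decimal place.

19.0 units

Market equilibrium (private): 48.5 + Q = 146.8 - 1.1Q → Q_m = 46.8095.
Social marginal cost = private MC + MEC = 63.5 + 1.9Q.
Set SMC = demand: 63.5 + 1.9Q = 146.8 - 1.1Q → Q* = 27.7667.
Gap = |46.8095 − 27.7667| = 19.0428.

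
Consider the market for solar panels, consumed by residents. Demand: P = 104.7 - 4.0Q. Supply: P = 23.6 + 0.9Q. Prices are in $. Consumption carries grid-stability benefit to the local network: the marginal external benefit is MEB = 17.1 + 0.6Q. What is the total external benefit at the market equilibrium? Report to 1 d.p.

$365.2

Market equilibrium (private): 23.6 + 0.9Q = 104.7 - 4.0Q → Q_m = 16.5510.
Total external benefit = ∫₀^{Q_m} (17.1 + 0.6Q) dQ = 17.1×16.5510 + ½×0.6×16.5510² = 365.2028.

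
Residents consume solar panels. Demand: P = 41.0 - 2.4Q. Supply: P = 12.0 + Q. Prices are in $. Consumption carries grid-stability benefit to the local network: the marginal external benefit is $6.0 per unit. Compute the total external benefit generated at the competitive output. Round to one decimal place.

$51.2

Market equilibrium (private): 12.0 + Q = 41.0 - 2.4Q → Q_m = 8.5294.
Total external benefit = MEB × Q_m = 6.0 × 8.5294 = 51.1764.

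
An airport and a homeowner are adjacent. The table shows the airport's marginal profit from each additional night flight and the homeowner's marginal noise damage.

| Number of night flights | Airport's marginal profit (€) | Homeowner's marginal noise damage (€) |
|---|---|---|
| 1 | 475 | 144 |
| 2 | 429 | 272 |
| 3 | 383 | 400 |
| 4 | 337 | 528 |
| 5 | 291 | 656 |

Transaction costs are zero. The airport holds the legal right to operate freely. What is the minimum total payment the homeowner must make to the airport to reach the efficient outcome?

€1011

Left alone the airport would choose level 5 (marginal profit stays positive).
Efficient level: k* = 2 (marginal profit ≥ marginal noise damage through 2).
The homeowner must at least cover the airport's forgone profit from cutting 5→2: 383 + 337 + 291 = 1011.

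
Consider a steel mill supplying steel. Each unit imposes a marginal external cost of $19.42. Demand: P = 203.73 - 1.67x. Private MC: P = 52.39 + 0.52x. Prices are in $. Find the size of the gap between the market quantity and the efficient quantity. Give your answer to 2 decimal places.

8.87 units

Market equilibrium (private): 52.39 + 0.52x = 203.73 - 1.67x → x_m = 69.1050.
Social marginal cost = private MC + MEC = 71.81 + 0.52x.
Set SMC = demand: 71.81 + 0.52x = 203.73 - 1.67x → x* = 60.2374.
Gap = |69.1050 − 60.2374| = 8.8676.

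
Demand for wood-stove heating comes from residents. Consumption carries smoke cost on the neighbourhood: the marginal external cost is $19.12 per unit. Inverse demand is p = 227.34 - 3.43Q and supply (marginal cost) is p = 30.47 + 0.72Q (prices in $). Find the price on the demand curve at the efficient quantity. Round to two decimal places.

P = $80.43

Social marginal benefit = demand − MEC = 208.22 - 3.43Q.
Set SMB = MC: 208.22 - 3.43Q = 30.47 + 0.72Q → Q* = 42.8313.
Consumer price on the demand curve at Q*: 227.34 − 3.43×42.8313 = 80.4286.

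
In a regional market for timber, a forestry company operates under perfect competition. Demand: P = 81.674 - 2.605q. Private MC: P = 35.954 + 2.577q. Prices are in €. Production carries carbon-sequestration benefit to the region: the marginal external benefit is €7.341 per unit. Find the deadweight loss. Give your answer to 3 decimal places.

Market equilibrium (private): 35.954 + 2.577q = 81.674 - 2.605q → q_m = 8.8228.
Social marginal cost = private MC − MEB = 28.613 + 2.577q.
Set SMC = demand: 28.613 + 2.577q = 81.674 - 2.605q → q* = 10.2395.
The loss is the area between SMC and demand from q* to q_m; with linear curves that's a triangle of height MEB(q_m).
DWL = ½ × 1.4167 × 7.3410 = 5.2000.

DWL = €5.200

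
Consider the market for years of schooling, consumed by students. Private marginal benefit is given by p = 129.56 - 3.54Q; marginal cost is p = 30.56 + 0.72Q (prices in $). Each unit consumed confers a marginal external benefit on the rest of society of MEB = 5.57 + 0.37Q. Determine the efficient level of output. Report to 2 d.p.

Social marginal benefit = demand + MEB = 135.13 - 3.17Q.
Set SMB = MC: 135.13 - 3.17Q = 30.56 + 0.72Q → Q* = 26.8817.

Q* = 26.88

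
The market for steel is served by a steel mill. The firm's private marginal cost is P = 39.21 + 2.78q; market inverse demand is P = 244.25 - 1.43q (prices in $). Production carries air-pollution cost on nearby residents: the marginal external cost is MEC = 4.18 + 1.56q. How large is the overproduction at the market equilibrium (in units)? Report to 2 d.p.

Market equilibrium (private): 39.21 + 2.78q = 244.25 - 1.43q → q_m = 48.7031.
Social marginal cost = private MC + MEC = 43.39 + 4.34q.
Set SMC = demand: 43.39 + 4.34q = 244.25 - 1.43q → q* = 34.8111.
Gap = |48.7031 − 34.8111| = 13.8920.

13.89 units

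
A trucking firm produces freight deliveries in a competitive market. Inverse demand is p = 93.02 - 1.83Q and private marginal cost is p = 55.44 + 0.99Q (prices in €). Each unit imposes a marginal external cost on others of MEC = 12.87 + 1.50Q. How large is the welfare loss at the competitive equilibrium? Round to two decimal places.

DWL = €124.97

Market equilibrium (private): 55.44 + 0.99Q = 93.02 - 1.83Q → Q_m = 13.3262.
Social marginal cost = private MC + MEC = 68.31 + 2.49Q.
Set SMC = demand: 68.31 + 2.49Q = 93.02 - 1.83Q → Q* = 5.7199.
Height of the DWL triangle at Q_m is SMC(Q_m) − demand(Q_m) = MEC(Q_m) = 32.8594.
DWL = ½ × 7.6063 × 32.8594 = 124.9692.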